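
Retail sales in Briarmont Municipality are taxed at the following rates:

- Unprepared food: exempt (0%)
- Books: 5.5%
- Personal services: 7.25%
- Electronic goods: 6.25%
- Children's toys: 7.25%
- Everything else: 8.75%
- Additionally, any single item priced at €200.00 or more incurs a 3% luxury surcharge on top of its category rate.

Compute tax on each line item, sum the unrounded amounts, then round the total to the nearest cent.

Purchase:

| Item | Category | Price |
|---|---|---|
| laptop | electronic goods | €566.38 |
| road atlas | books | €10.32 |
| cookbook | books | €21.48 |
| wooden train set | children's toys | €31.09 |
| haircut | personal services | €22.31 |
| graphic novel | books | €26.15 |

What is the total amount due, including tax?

€737.18

Laptop €566.38: electronic goods → 6.25% + 3% surcharge = 9.25% → €52.39015
Road atlas €10.32: books → 5.5% → €0.5676
Cookbook €21.48: books → 5.5% → €1.1814
Wooden train set €31.09: children's toys → 7.25% → €2.254025
Haircut €22.31: personal services → 7.25% → €1.617475
Graphic novel €26.15: books → 5.5% → €1.43825
Subtotal = €677.73; unrounded tax = €59.4489 → €59.45; total due = €737.18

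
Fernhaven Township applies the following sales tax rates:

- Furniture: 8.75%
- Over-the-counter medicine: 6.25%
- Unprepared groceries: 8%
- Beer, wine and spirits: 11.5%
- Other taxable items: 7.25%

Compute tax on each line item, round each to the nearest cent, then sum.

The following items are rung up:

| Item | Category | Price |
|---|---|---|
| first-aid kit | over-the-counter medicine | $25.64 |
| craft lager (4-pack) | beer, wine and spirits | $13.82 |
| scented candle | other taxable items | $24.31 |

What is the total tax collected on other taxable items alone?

Scented candle $24.31: other taxable items → 7.25% → $1.76
Tax on other taxable items = $1.76

$1.76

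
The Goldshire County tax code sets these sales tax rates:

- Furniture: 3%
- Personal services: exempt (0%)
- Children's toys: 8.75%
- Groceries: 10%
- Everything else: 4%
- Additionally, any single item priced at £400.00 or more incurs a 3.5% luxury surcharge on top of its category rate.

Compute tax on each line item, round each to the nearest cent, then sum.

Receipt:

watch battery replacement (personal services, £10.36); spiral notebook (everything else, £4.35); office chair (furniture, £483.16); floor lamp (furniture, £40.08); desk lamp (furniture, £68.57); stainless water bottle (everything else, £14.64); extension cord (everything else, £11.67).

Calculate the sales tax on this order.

£35.90

Watch battery replacement £10.36: personal services → 0% → £0.00
Spiral notebook £4.35: everything else → 4% → £0.17
Office chair £483.16: furniture → 3% + 3.5% surcharge = 6.5% → £31.41
Floor lamp £40.08: furniture → 3% → £1.20
Desk lamp £68.57: furniture → 3% → £2.06
Stainless water bottle £14.64: everything else → 4% → £0.59
Extension cord £11.67: everything else → 4% → £0.47
Total tax = £0.17 + £31.41 + £1.20 + £2.06 + £0.59 + £0.47 = £35.90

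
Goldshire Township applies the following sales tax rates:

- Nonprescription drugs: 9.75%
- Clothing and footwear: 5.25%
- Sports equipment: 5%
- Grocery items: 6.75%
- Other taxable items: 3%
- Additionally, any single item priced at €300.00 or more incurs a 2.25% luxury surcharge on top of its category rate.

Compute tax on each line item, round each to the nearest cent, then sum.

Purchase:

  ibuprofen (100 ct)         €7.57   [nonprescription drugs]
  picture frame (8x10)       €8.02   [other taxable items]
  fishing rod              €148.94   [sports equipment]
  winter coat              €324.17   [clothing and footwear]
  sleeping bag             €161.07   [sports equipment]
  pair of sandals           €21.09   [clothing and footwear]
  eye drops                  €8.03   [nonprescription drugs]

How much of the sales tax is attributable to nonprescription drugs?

€1.52

Ibuprofen (100 ct) €7.57: nonprescription drugs → 9.75% → €0.74
Eye drops €8.03: nonprescription drugs → 9.75% → €0.78
Tax on nonprescription drugs = €0.74 + €0.78 = €1.52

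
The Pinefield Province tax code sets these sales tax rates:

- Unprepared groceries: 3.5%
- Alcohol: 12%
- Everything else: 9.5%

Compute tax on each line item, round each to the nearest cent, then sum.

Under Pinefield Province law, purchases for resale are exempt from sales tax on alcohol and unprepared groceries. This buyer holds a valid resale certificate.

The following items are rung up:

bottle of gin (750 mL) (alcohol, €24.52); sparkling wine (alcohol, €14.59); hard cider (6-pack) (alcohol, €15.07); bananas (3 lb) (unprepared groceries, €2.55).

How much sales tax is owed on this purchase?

Bottle of gin (750 mL) €24.52: alcohol, buyer-exempt → 0% → €0.00
Sparkling wine €14.59: alcohol, buyer-exempt → 0% → €0.00
Hard cider (6-pack) €15.07: alcohol, buyer-exempt → 0% → €0.00
Bananas (3 lb) €2.55: unprepared groceries, buyer-exempt → 0% → €0.00
Total tax = €0.00

€0.00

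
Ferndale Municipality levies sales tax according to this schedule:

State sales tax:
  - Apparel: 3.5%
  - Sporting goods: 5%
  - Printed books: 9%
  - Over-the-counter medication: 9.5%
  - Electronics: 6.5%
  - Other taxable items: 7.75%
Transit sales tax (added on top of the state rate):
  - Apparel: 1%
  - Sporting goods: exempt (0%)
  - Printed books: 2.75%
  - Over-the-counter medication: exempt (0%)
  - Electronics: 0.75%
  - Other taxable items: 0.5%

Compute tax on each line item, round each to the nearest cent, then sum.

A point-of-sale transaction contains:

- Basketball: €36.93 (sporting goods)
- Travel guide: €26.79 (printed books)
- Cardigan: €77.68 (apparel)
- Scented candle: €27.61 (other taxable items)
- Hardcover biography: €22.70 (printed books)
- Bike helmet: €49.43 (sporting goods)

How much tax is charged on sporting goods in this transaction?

€4.32

Basketball €36.93: sporting goods → 5% + 0% transit = 5% → €1.85
Bike helmet €49.43: sporting goods → 5% + 0% transit = 5% → €2.47
Tax on sporting goods = €1.85 + €2.47 = €4.32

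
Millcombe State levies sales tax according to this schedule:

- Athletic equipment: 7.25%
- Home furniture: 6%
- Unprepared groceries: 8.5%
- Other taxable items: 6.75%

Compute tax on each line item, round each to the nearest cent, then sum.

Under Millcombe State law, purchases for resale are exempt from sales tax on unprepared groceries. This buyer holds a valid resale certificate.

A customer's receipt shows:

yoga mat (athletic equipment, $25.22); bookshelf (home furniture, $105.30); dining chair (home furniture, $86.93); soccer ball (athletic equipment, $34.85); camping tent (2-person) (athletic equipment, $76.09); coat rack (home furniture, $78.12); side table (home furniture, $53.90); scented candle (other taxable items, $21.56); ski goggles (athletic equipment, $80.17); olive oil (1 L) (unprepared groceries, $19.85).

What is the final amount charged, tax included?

Yoga mat $25.22: athletic equipment → 7.25% → $1.83
Bookshelf $105.30: home furniture → 6% → $6.32
Dining chair $86.93: home furniture → 6% → $5.22
Soccer ball $34.85: athletic equipment → 7.25% → $2.53
Camping tent (2-person) $76.09: athletic equipment → 7.25% → $5.52
Coat rack $78.12: home furniture → 6% → $4.69
Side table $53.90: home furniture → 6% → $3.23
Scented candle $21.56: other taxable items → 6.75% → $1.46
Ski goggles $80.17: athletic equipment → 7.25% → $5.81
Olive oil (1 L) $19.85: unprepared groceries, buyer-exempt → 0% → $0.00
Subtotal = $581.99; tax = $36.61; total due = $618.60

$618.60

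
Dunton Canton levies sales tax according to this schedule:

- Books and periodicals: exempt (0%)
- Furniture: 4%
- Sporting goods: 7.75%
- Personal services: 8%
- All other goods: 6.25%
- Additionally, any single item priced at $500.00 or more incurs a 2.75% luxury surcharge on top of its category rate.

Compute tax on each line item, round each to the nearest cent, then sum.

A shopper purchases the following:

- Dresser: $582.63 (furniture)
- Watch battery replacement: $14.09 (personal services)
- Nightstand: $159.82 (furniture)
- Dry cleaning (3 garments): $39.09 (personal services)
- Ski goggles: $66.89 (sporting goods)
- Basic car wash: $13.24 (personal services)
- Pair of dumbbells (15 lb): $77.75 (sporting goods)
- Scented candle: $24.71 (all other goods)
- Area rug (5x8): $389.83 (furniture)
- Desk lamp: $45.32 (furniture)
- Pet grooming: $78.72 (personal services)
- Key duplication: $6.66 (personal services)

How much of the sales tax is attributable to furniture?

$63.12

Dresser $582.63: furniture → 4% + 2.75% surcharge = 6.75% → $39.33
Nightstand $159.82: furniture → 4% → $6.39
Area rug (5x8) $389.83: furniture → 4% → $15.59
Desk lamp $45.32: furniture → 4% → $1.81
Tax on furniture = $39.33 + $6.39 + $15.59 + $1.81 = $63.12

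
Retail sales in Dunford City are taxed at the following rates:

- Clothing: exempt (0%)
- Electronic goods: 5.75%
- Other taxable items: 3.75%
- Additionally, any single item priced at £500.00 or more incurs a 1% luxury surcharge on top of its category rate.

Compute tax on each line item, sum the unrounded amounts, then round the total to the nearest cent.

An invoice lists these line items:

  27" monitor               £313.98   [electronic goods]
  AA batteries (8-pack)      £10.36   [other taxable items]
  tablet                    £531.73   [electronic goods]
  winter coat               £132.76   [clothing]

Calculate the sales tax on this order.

27" monitor £313.98: electronic goods → 5.75% → £18.05385
AA batteries (8-pack) £10.36: other taxable items → 3.75% → £0.3885
Tablet £531.73: electronic goods → 5.75% + 1% surcharge = 6.75% → £35.891775
Winter coat £132.76: clothing → 0% → £0.00
Unrounded tax sum = £54.334125 → £54.33

£54.33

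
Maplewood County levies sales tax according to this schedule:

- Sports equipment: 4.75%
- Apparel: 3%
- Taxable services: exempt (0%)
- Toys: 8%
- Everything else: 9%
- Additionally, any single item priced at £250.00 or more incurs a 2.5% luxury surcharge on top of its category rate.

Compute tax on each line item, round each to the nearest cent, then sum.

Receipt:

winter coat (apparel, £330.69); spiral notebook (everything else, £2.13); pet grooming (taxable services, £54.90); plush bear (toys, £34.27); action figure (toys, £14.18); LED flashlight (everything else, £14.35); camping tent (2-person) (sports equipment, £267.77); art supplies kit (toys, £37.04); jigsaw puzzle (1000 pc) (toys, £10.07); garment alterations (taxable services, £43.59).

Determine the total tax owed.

£46.72

Winter coat £330.69: apparel → 3% + 2.5% surcharge = 5.5% → £18.19
Spiral notebook £2.13: everything else → 9% → £0.19
Pet grooming £54.90: taxable services → 0% → £0.00
Plush bear £34.27: toys → 8% → £2.74
Action figure £14.18: toys → 8% → £1.13
LED flashlight £14.35: everything else → 9% → £1.29
Camping tent (2-person) £267.77: sports equipment → 4.75% + 2.5% surcharge = 7.25% → £19.41
Art supplies kit £37.04: toys → 8% → £2.96
Jigsaw puzzle (1000 pc) £10.07: toys → 8% → £0.81
Garment alterations £43.59: taxable services → 0% → £0.00
Total tax = £18.19 + £0.19 + £2.74 + £1.13 + £1.29 + £19.41 + £2.96 + £0.81 = £46.72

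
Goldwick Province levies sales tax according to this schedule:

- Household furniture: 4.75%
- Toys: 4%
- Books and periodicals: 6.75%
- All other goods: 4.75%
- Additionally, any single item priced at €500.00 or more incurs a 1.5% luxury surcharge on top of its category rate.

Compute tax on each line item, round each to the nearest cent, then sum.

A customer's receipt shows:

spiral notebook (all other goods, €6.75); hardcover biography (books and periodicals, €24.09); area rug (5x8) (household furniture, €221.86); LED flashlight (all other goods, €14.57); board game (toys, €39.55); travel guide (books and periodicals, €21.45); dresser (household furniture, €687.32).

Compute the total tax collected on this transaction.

Spiral notebook €6.75: all other goods → 4.75% → €0.32
Hardcover biography €24.09: books and periodicals → 6.75% → €1.63
Area rug (5x8) €221.86: household furniture → 4.75% → €10.54
LED flashlight €14.57: all other goods → 4.75% → €0.69
Board game €39.55: toys → 4% → €1.58
Travel guide €21.45: books and periodicals → 6.75% → €1.45
Dresser €687.32: household furniture → 4.75% + 1.5% surcharge = 6.25% → €42.96
Total tax = €0.32 + €1.63 + €10.54 + €0.69 + €1.58 + €1.45 + €42.96 = €59.17

€59.17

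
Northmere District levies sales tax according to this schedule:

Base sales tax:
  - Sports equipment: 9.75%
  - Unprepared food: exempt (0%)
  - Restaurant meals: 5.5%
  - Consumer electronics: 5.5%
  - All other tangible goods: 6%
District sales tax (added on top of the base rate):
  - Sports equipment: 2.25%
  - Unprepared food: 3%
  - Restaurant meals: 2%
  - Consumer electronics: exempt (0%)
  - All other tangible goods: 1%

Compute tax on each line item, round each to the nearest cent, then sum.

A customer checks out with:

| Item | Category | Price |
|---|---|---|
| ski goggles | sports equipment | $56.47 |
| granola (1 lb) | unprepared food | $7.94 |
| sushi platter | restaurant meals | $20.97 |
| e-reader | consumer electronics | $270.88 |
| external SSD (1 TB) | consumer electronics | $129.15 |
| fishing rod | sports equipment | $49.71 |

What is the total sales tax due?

Ski goggles $56.47: sports equipment → 9.75% + 2.25% district = 12% → $6.78
Granola (1 lb) $7.94: unprepared food → 0% + 3% district = 3% → $0.24
Sushi platter $20.97: restaurant meals → 5.5% + 2% district = 7.5% → $1.57
E-reader $270.88: consumer electronics → 5.5% + 0% district = 5.5% → $14.90
External SSD (1 TB) $129.15: consumer electronics → 5.5% + 0% district = 5.5% → $7.10
Fishing rod $49.71: sports equipment → 9.75% + 2.25% district = 12% → $5.97
Total tax = $6.78 + $0.24 + $1.57 + $14.90 + $7.10 + $5.97 = $36.56

$36.56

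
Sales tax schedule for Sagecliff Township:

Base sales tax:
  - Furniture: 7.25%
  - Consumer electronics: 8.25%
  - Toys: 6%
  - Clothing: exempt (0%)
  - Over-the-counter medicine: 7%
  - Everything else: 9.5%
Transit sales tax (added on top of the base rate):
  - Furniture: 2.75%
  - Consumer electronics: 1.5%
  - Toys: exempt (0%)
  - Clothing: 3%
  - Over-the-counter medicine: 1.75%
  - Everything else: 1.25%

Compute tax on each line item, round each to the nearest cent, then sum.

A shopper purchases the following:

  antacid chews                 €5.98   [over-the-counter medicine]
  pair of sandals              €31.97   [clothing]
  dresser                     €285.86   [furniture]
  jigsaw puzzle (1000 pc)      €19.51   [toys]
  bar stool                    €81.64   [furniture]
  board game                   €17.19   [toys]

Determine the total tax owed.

Antacid chews €5.98: over-the-counter medicine → 7% + 1.75% transit = 8.75% → €0.52
Pair of sandals €31.97: clothing → 0% + 3% transit = 3% → €0.96
Dresser €285.86: furniture → 7.25% + 2.75% transit = 10% → €28.59
Jigsaw puzzle (1000 pc) €19.51: toys → 6% + 0% transit = 6% → €1.17
Bar stool €81.64: furniture → 7.25% + 2.75% transit = 10% → €8.16
Board game €17.19: toys → 6% + 0% transit = 6% → €1.03
Total tax = €0.52 + €0.96 + €28.59 + €1.17 + €8.16 + €1.03 = €40.43

€40.43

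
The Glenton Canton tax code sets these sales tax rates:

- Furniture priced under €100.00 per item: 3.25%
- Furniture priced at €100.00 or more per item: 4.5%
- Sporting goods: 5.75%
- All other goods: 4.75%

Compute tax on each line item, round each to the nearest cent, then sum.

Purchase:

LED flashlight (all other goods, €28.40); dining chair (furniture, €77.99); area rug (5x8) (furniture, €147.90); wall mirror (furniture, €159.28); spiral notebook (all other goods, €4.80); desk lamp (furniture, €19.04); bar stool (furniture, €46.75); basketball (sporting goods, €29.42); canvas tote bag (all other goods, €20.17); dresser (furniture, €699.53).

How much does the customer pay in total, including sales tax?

LED flashlight €28.40: all other goods → 4.75% → €1.35
Dining chair €77.99: furniture, under €100.00 → 3.25% → €2.53
Area rug (5x8) €147.90: furniture, €100.00 or more → 4.5% → €6.66
Wall mirror €159.28: furniture, €100.00 or more → 4.5% → €7.17
Spiral notebook €4.80: all other goods → 4.75% → €0.23
Desk lamp €19.04: furniture, under €100.00 → 3.25% → €0.62
Bar stool €46.75: furniture, under €100.00 → 3.25% → €1.52
Basketball €29.42: sporting goods → 5.75% → €1.69
Canvas tote bag €20.17: all other goods → 4.75% → €0.96
Dresser €699.53: furniture, €100.00 or more → 4.5% → €31.48
Subtotal = €1233.28; tax = €54.21; total due = €1287.49

€1287.49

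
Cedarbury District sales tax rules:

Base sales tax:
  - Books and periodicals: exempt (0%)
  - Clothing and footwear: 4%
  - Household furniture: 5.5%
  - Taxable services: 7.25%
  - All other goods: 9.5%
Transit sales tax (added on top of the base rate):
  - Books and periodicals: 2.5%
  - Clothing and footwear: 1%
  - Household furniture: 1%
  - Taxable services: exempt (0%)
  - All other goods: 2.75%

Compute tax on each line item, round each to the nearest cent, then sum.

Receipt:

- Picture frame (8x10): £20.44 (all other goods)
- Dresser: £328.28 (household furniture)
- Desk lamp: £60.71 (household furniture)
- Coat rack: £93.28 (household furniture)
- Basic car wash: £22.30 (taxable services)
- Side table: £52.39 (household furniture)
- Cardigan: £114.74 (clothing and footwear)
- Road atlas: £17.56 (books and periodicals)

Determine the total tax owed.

Picture frame (8x10) £20.44: all other goods → 9.5% + 2.75% transit = 12.25% → £2.50
Dresser £328.28: household furniture → 5.5% + 1% transit = 6.5% → £21.34
Desk lamp £60.71: household furniture → 5.5% + 1% transit = 6.5% → £3.95
Coat rack £93.28: household furniture → 5.5% + 1% transit = 6.5% → £6.06
Basic car wash £22.30: taxable services → 7.25% + 0% transit = 7.25% → £1.62
Side table £52.39: household furniture → 5.5% + 1% transit = 6.5% → £3.41
Cardigan £114.74: clothing and footwear → 4% + 1% transit = 5% → £5.74
Road atlas £17.56: books and periodicals → 0% + 2.5% transit = 2.5% → £0.44
Total tax = £2.50 + £21.34 + £3.95 + £6.06 + £1.62 + £3.41 + £5.74 + £0.44 = £45.06

£45.06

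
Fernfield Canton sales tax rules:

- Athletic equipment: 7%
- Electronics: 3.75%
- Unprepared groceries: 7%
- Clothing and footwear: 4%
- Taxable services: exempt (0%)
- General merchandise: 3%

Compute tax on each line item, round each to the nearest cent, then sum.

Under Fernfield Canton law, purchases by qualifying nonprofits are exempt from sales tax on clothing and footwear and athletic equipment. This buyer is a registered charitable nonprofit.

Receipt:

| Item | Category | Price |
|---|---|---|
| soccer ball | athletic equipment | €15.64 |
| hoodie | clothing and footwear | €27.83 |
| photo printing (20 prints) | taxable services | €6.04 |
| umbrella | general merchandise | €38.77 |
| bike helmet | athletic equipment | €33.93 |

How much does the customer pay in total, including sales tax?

€123.37

Soccer ball €15.64: athletic equipment, buyer-exempt → 0% → €0.00
Hoodie €27.83: clothing and footwear, buyer-exempt → 0% → €0.00
Photo printing (20 prints) €6.04: taxable services → 0% → €0.00
Umbrella €38.77: general merchandise → 3% → €1.16
Bike helmet €33.93: athletic equipment, buyer-exempt → 0% → €0.00
Subtotal = €122.21; tax = €1.16; total due = €123.37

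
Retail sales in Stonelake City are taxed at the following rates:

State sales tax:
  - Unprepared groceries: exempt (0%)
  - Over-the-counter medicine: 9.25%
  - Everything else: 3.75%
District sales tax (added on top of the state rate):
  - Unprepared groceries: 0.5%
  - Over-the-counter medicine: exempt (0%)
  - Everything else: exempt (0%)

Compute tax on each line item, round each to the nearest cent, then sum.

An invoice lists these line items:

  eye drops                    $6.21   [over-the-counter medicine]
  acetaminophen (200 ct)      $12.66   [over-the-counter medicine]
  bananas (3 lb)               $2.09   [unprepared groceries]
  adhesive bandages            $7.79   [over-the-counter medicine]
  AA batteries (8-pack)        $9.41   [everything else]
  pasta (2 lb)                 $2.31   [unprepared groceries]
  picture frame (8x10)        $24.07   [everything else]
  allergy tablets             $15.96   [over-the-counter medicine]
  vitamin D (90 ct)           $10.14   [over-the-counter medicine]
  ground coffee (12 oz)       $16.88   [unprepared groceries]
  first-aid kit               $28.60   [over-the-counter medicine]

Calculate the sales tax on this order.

$8.88

Eye drops $6.21: over-the-counter medicine → 9.25% + 0% district = 9.25% → $0.57
Acetaminophen (200 ct) $12.66: over-the-counter medicine → 9.25% + 0% district = 9.25% → $1.17
Bananas (3 lb) $2.09: unprepared groceries → 0% + 0.5% district = 0.5% → $0.01
Adhesive bandages $7.79: over-the-counter medicine → 9.25% + 0% district = 9.25% → $0.72
AA batteries (8-pack) $9.41: everything else → 3.75% + 0% district = 3.75% → $0.35
Pasta (2 lb) $2.31: unprepared groceries → 0% + 0.5% district = 0.5% → $0.01
Picture frame (8x10) $24.07: everything else → 3.75% + 0% district = 3.75% → $0.90
Allergy tablets $15.96: over-the-counter medicine → 9.25% + 0% district = 9.25% → $1.48
Vitamin D (90 ct) $10.14: over-the-counter medicine → 9.25% + 0% district = 9.25% → $0.94
Ground coffee (12 oz) $16.88: unprepared groceries → 0% + 0.5% district = 0.5% → $0.08
First-aid kit $28.60: over-the-counter medicine → 9.25% + 0% district = 9.25% → $2.65
Total tax = $0.57 + $1.17 + $0.01 + $0.72 + $0.35 + $0.01 + $0.90 + $1.48 + $0.94 + $0.08 + $2.65 = $8.88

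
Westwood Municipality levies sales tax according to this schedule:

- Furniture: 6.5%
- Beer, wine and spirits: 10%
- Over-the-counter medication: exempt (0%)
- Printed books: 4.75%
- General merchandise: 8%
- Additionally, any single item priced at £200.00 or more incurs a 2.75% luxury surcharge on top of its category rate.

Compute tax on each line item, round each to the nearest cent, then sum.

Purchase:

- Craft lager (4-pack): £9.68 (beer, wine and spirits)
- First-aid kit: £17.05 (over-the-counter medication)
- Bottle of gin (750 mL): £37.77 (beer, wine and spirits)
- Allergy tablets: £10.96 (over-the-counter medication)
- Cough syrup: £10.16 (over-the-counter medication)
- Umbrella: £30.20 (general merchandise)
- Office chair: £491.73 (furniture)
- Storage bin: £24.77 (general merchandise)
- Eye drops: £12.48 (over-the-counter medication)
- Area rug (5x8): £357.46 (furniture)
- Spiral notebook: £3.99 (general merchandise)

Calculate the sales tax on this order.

£88.03

Craft lager (4-pack) £9.68: beer, wine and spirits → 10% → £0.97
First-aid kit £17.05: over-the-counter medication → 0% → £0.00
Bottle of gin (750 mL) £37.77: beer, wine and spirits → 10% → £3.78
Allergy tablets £10.96: over-the-counter medication → 0% → £0.00
Cough syrup £10.16: over-the-counter medication → 0% → £0.00
Umbrella £30.20: general merchandise → 8% → £2.42
Office chair £491.73: furniture → 6.5% + 2.75% surcharge = 9.25% → £45.49
Storage bin £24.77: general merchandise → 8% → £1.98
Eye drops £12.48: over-the-counter medication → 0% → £0.00
Area rug (5x8) £357.46: furniture → 6.5% + 2.75% surcharge = 9.25% → £33.07
Spiral notebook £3.99: general merchandise → 8% → £0.32
Total tax = £0.97 + £3.78 + £2.42 + £45.49 + £1.98 + £33.07 + £0.32 = £88.03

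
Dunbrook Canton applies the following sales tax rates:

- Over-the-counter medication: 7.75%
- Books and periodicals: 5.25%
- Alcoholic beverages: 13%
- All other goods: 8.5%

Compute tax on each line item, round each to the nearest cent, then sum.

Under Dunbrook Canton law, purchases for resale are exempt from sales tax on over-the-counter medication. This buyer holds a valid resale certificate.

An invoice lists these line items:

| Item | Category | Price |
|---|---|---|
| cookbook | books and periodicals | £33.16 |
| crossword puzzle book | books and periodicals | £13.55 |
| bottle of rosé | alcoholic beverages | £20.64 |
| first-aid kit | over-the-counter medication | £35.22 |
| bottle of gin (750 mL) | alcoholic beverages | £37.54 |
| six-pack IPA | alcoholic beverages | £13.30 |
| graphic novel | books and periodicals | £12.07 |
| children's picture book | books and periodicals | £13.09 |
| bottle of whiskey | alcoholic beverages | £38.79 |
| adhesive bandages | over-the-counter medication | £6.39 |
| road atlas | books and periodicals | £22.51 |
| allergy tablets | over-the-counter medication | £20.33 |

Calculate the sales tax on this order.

Cookbook £33.16: books and periodicals → 5.25% → £1.74
Crossword puzzle book £13.55: books and periodicals → 5.25% → £0.71
Bottle of rosé £20.64: alcoholic beverages → 13% → £2.68
First-aid kit £35.22: over-the-counter medication, buyer-exempt → 0% → £0.00
Bottle of gin (750 mL) £37.54: alcoholic beverages → 13% → £4.88
Six-pack IPA £13.30: alcoholic beverages → 13% → £1.73
Graphic novel £12.07: books and periodicals → 5.25% → £0.63
Children's picture book £13.09: books and periodicals → 5.25% → £0.69
Bottle of whiskey £38.79: alcoholic beverages → 13% → £5.04
Adhesive bandages £6.39: over-the-counter medication, buyer-exempt → 0% → £0.00
Road atlas £22.51: books and periodicals → 5.25% → £1.18
Allergy tablets £20.33: over-the-counter medication, buyer-exempt → 0% → £0.00
Total tax = £1.74 + £0.71 + £2.68 + £4.88 + £1.73 + £0.63 + £0.69 + £5.04 + £1.18 = £19.28

£19.28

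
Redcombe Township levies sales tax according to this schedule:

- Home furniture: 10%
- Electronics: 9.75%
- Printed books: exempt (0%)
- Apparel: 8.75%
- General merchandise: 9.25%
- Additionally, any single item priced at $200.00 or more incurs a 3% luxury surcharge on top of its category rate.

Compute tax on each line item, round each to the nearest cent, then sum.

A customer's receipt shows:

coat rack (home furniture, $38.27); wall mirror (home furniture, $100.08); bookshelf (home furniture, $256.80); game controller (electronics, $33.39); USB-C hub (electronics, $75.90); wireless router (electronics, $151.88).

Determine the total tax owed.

$72.69

Coat rack $38.27: home furniture → 10% → $3.83
Wall mirror $100.08: home furniture → 10% → $10.01
Bookshelf $256.80: home furniture → 10% + 3% surcharge = 13% → $33.38
Game controller $33.39: electronics → 9.75% → $3.26
USB-C hub $75.90: electronics → 9.75% → $7.40
Wireless router $151.88: electronics → 9.75% → $14.81
Total tax = $3.83 + $10.01 + $33.38 + $3.26 + $7.40 + $14.81 = $72.69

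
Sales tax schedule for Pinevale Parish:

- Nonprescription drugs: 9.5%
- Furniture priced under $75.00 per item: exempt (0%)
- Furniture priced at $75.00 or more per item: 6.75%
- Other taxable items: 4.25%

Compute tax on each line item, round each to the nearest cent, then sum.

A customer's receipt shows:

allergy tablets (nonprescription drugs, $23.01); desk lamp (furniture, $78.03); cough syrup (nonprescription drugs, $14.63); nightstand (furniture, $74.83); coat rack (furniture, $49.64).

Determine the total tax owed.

$8.85

Allergy tablets $23.01: nonprescription drugs → 9.5% → $2.19
Desk lamp $78.03: furniture, $75.00 or more → 6.75% → $5.27
Cough syrup $14.63: nonprescription drugs → 9.5% → $1.39
Nightstand $74.83: furniture, under $75.00 → 0% → $0.00
Coat rack $49.64: furniture, under $75.00 → 0% → $0.00
Total tax = $2.19 + $5.27 + $1.39 = $8.85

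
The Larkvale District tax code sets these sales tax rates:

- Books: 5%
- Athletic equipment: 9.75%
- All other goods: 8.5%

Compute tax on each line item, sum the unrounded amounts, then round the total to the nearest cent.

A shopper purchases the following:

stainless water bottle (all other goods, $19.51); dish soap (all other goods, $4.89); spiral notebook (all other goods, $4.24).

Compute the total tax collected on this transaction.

$2.43

Stainless water bottle $19.51: all other goods → 8.5% → $1.65835
Dish soap $4.89: all other goods → 8.5% → $0.41565
Spiral notebook $4.24: all other goods → 8.5% → $0.3604
Unrounded tax sum = $2.4344 → $2.43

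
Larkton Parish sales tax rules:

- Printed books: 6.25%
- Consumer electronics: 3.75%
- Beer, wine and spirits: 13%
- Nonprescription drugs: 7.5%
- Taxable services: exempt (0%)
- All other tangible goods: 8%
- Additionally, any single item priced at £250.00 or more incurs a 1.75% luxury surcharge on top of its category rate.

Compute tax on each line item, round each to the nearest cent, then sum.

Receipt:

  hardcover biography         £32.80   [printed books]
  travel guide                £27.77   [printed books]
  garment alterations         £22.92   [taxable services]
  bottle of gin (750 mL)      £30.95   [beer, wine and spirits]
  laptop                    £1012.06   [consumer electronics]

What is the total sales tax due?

£63.47

Hardcover biography £32.80: printed books → 6.25% → £2.05
Travel guide £27.77: printed books → 6.25% → £1.74
Garment alterations £22.92: taxable services → 0% → £0.00
Bottle of gin (750 mL) £30.95: beer, wine and spirits → 13% → £4.02
Laptop £1012.06: consumer electronics → 3.75% + 1.75% surcharge = 5.5% → £55.66
Total tax = £2.05 + £1.74 + £4.02 + £55.66 = £63.47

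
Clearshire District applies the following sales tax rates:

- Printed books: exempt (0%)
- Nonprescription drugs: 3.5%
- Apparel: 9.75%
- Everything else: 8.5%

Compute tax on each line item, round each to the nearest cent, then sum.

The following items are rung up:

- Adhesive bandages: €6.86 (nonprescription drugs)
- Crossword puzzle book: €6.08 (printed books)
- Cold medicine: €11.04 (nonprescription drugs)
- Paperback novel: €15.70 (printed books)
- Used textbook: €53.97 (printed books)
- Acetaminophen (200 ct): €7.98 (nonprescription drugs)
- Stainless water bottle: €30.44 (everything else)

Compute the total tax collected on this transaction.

Adhesive bandages €6.86: nonprescription drugs → 3.5% → €0.24
Crossword puzzle book €6.08: printed books → 0% → €0.00
Cold medicine €11.04: nonprescription drugs → 3.5% → €0.39
Paperback novel €15.70: printed books → 0% → €0.00
Used textbook €53.97: printed books → 0% → €0.00
Acetaminophen (200 ct) €7.98: nonprescription drugs → 3.5% → €0.28
Stainless water bottle €30.44: everything else → 8.5% → €2.59
Total tax = €0.24 + €0.39 + €0.28 + €2.59 = €3.50

€3.50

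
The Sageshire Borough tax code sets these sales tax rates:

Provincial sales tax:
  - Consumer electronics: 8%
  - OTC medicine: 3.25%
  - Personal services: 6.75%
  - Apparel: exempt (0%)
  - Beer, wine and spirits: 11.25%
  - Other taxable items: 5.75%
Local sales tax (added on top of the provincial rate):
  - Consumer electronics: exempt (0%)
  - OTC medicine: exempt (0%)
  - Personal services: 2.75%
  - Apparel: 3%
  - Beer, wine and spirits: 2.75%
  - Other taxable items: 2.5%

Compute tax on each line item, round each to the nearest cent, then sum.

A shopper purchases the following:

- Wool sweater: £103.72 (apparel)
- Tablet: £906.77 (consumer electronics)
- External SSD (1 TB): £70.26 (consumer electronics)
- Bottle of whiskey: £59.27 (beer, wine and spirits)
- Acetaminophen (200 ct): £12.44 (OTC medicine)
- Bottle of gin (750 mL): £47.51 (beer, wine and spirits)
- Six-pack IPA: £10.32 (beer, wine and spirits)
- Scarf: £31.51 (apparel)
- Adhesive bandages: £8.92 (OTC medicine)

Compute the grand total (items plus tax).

£1350.02

Wool sweater £103.72: apparel → 0% + 3% local = 3% → £3.11
Tablet £906.77: consumer electronics → 8% + 0% local = 8% → £72.54
External SSD (1 TB) £70.26: consumer electronics → 8% + 0% local = 8% → £5.62
Bottle of whiskey £59.27: beer, wine and spirits → 11.25% + 2.75% local = 14% → £8.30
Acetaminophen (200 ct) £12.44: OTC medicine → 3.25% + 0% local = 3.25% → £0.40
Bottle of gin (750 mL) £47.51: beer, wine and spirits → 11.25% + 2.75% local = 14% → £6.65
Six-pack IPA £10.32: beer, wine and spirits → 11.25% + 2.75% local = 14% → £1.44
Scarf £31.51: apparel → 0% + 3% local = 3% → £0.95
Adhesive bandages £8.92: OTC medicine → 3.25% + 0% local = 3.25% → £0.29
Subtotal = £1250.72; tax = £99.30; total due = £1350.02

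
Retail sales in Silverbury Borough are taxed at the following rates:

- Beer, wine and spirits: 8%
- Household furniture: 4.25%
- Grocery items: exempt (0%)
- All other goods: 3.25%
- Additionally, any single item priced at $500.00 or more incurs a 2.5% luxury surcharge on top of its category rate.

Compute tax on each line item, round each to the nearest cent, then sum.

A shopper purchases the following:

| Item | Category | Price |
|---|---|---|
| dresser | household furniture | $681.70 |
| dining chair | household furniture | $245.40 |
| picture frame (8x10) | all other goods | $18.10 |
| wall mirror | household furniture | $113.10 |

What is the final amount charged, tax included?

Dresser $681.70: household furniture → 4.25% + 2.5% surcharge = 6.75% → $46.01
Dining chair $245.40: household furniture → 4.25% → $10.43
Picture frame (8x10) $18.10: all other goods → 3.25% → $0.59
Wall mirror $113.10: household furniture → 4.25% → $4.81
Subtotal = $1058.30; tax = $61.84; total due = $1120.14

$1120.14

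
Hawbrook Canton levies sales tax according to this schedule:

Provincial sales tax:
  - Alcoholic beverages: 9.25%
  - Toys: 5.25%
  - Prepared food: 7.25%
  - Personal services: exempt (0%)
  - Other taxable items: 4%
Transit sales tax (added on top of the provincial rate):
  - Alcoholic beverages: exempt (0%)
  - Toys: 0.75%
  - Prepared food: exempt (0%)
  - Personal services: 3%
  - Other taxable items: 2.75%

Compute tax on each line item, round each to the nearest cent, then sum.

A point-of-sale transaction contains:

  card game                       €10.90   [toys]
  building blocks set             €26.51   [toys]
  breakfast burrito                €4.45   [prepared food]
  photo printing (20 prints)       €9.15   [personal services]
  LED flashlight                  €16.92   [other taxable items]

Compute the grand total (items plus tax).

Card game €10.90: toys → 5.25% + 0.75% transit = 6% → €0.65
Building blocks set €26.51: toys → 5.25% + 0.75% transit = 6% → €1.59
Breakfast burrito €4.45: prepared food → 7.25% + 0% transit = 7.25% → €0.32
Photo printing (20 prints) €9.15: personal services → 0% + 3% transit = 3% → €0.27
LED flashlight €16.92: other taxable items → 4% + 2.75% transit = 6.75% → €1.14
Subtotal = €67.93; tax = €3.97; total due = €71.90

€71.90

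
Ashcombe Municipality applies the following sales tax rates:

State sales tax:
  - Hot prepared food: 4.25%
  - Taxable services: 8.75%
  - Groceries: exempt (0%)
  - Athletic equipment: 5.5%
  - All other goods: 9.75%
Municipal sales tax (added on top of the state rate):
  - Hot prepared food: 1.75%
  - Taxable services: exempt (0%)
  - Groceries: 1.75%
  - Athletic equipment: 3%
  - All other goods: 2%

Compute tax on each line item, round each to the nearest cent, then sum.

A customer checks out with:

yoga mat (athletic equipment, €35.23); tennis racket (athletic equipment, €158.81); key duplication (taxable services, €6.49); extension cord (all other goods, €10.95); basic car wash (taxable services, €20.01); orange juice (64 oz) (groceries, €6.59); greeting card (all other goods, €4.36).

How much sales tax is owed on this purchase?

€20.73

Yoga mat €35.23: athletic equipment → 5.5% + 3% municipal = 8.5% → €2.99
Tennis racket €158.81: athletic equipment → 5.5% + 3% municipal = 8.5% → €13.50
Key duplication €6.49: taxable services → 8.75% + 0% municipal = 8.75% → €0.57
Extension cord €10.95: all other goods → 9.75% + 2% municipal = 11.75% → €1.29
Basic car wash €20.01: taxable services → 8.75% + 0% municipal = 8.75% → €1.75
Orange juice (64 oz) €6.59: groceries → 0% + 1.75% municipal = 1.75% → €0.12
Greeting card €4.36: all other goods → 9.75% + 2% municipal = 11.75% → €0.51
Total tax = €2.99 + €13.50 + €0.57 + €1.29 + €1.75 + €0.12 + €0.51 = €20.73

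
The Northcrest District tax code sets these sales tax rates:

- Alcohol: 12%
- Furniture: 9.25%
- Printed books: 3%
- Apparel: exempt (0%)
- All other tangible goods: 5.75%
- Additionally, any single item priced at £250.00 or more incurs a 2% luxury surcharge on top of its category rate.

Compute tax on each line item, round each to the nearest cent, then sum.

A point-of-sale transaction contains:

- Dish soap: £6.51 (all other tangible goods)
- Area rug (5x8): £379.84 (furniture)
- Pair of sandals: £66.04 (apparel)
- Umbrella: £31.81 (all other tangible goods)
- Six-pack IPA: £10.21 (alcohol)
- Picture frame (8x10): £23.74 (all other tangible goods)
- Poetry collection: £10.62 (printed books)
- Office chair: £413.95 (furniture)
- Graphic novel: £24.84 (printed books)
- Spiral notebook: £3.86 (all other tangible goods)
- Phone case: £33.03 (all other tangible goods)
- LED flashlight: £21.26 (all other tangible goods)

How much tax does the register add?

£98.51

Dish soap £6.51: all other tangible goods → 5.75% → £0.37
Area rug (5x8) £379.84: furniture → 9.25% + 2% surcharge = 11.25% → £42.73
Pair of sandals £66.04: apparel → 0% → £0.00
Umbrella £31.81: all other tangible goods → 5.75% → £1.83
Six-pack IPA £10.21: alcohol → 12% → £1.23
Picture frame (8x10) £23.74: all other tangible goods → 5.75% → £1.37
Poetry collection £10.62: printed books → 3% → £0.32
Office chair £413.95: furniture → 9.25% + 2% surcharge = 11.25% → £46.57
Graphic novel £24.84: printed books → 3% → £0.75
Spiral notebook £3.86: all other tangible goods → 5.75% → £0.22
Phone case £33.03: all other tangible goods → 5.75% → £1.90
LED flashlight £21.26: all other tangible goods → 5.75% → £1.22
Total tax = £0.37 + £42.73 + £1.83 + £1.23 + £1.37 + £0.32 + £46.57 + £0.75 + £0.22 + £1.90 + £1.22 = £98.51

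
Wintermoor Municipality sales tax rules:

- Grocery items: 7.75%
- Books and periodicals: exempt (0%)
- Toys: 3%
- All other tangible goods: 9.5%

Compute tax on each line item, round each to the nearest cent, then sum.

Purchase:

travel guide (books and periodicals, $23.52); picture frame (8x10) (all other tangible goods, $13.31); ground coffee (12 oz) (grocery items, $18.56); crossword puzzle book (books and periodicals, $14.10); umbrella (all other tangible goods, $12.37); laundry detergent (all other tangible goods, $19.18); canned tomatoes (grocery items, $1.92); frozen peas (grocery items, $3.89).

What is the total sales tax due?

Travel guide $23.52: books and periodicals → 0% → $0.00
Picture frame (8x10) $13.31: all other tangible goods → 9.5% → $1.26
Ground coffee (12 oz) $18.56: grocery items → 7.75% → $1.44
Crossword puzzle book $14.10: books and periodicals → 0% → $0.00
Umbrella $12.37: all other tangible goods → 9.5% → $1.18
Laundry detergent $19.18: all other tangible goods → 9.5% → $1.82
Canned tomatoes $1.92: grocery items → 7.75% → $0.15
Frozen peas $3.89: grocery items → 7.75% → $0.30
Total tax = $1.26 + $1.44 + $1.18 + $1.82 + $0.15 + $0.30 = $6.15

$6.15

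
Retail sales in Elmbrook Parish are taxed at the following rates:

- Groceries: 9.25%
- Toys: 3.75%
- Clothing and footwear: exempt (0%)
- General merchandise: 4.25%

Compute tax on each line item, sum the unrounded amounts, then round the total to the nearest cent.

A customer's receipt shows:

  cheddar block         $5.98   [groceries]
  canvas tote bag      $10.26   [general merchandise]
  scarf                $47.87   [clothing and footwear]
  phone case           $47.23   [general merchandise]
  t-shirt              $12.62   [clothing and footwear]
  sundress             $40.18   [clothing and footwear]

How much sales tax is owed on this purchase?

Cheddar block $5.98: groceries → 9.25% → $0.55315
Canvas tote bag $10.26: general merchandise → 4.25% → $0.43605
Scarf $47.87: clothing and footwear → 0% → $0.00
Phone case $47.23: general merchandise → 4.25% → $2.007275
T-shirt $12.62: clothing and footwear → 0% → $0.00
Sundress $40.18: clothing and footwear → 0% → $0.00
Unrounded tax sum = $2.996475 → $3.00

$3.00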